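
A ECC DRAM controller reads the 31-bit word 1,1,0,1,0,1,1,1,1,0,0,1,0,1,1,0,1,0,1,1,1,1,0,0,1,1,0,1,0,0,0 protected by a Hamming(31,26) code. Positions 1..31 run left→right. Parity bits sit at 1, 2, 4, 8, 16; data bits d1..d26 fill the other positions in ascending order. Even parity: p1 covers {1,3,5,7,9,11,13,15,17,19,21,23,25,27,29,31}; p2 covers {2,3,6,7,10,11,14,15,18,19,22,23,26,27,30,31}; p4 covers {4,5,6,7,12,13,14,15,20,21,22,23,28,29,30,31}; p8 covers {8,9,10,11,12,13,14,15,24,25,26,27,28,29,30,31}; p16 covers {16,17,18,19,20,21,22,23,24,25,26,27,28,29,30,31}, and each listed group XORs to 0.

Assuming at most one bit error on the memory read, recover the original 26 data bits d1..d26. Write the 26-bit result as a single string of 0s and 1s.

00111001011101111001101000

s1 (pos 1,3,5,7,9,11,13,15,17,19,21,23,25,27,29,31): 1⊕0⊕0⊕1⊕1⊕0⊕0⊕1⊕1⊕1⊕1⊕0⊕1⊕0⊕0⊕0 = 0
s2 (pos 2,3,6,7,10,11,14,15,18,19,22,23,26,27,30,31): 1⊕0⊕1⊕1⊕0⊕0⊕1⊕1⊕0⊕1⊕1⊕0⊕1⊕0⊕0⊕0 = 0
s4 (pos 4,5,6,7,12,13,14,15,20,21,22,23,28,29,30,31): 1⊕0⊕1⊕1⊕1⊕0⊕1⊕1⊕1⊕1⊕1⊕0⊕1⊕0⊕0⊕0 = 0
s8 (pos 8,9,10,11,12,13,14,15,24,25,26,27,28,29,30,31): 1⊕1⊕0⊕0⊕1⊕0⊕1⊕1⊕0⊕1⊕1⊕0⊕1⊕0⊕0⊕0 = 0
s16 (pos 16,17,18,19,20,21,22,23,24,25,26,27,28,29,30,31): 0⊕1⊕0⊕1⊕1⊕1⊕1⊕0⊕0⊕1⊕1⊕0⊕1⊕0⊕0⊕0 = 0
Syndrome s16…s1 = 00000 → no error.
Read data bits from positions 3,5,6,7,9,10,11,12,13,14,15,17,18,19,20,21,22,23,24,25,26,27,28,29,30,31: 00111001011101111001101000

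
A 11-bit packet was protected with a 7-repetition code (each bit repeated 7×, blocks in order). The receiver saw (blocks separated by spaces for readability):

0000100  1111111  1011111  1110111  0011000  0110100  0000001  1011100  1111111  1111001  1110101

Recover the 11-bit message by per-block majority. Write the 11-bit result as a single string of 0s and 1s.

Block 1 (0000100): 1 one → 0
Block 2 (1111111): 7 ones → 1
Block 3 (1011111): 6 ones → 1
Block 4 (1110111): 6 ones → 1
Block 5 (0011000): 2 ones → 0
Block 6 (0110100): 3 ones → 0
Block 7 (0000001): 1 one → 0
Block 8 (1011100): 4 ones → 1
Block 9 (1111111): 7 ones → 1
Block 10 (1111001): 5 ones → 1
Block 11 (1110101): 5 ones → 1

01110001111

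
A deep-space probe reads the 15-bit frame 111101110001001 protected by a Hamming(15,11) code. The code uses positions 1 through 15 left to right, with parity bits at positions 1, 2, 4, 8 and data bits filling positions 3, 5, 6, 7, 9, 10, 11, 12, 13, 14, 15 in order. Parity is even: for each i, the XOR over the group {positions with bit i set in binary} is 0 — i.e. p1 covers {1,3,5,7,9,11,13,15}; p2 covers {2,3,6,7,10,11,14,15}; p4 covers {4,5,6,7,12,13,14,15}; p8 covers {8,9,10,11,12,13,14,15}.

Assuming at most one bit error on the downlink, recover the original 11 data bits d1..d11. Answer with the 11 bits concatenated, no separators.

s1 (pos 1,3,5,7,9,11,13,15): 1⊕1⊕0⊕1⊕0⊕0⊕0⊕1 = 0
s2 (pos 2,3,6,7,10,11,14,15): 1⊕1⊕1⊕1⊕0⊕0⊕0⊕1 = 1
s4 (pos 4,5,6,7,12,13,14,15): 1⊕0⊕1⊕1⊕1⊕0⊕0⊕1 = 1
s8 (pos 8,9,10,11,12,13,14,15): 1⊕0⊕0⊕0⊕1⊕0⊕0⊕1 = 1
Syndrome s8…s1 = 1110 → error at position 14.
Flip position 14: 111101110001001 → 111101110001011
Read data bits from positions 3,5,6,7,9,10,11,12,13,14,15: 10110001011

10110001011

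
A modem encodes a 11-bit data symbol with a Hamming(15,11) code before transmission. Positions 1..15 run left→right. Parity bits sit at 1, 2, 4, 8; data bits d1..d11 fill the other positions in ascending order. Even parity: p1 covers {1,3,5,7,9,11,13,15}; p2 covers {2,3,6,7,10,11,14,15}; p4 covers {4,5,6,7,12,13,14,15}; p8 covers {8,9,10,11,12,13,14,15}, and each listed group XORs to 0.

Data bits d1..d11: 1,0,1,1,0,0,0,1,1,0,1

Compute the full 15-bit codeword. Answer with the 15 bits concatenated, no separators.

Place data at non-parity positions: p1 p2 1 p4 0 1 1 p8 0 0 0 1 1 0 1
p1 (pos 1,3,5,7,9,11,13,15): XOR of data positions = 1⊕0⊕1⊕0⊕0⊕1⊕1 = 0
p2 (pos 2,3,6,7,10,11,14,15): XOR of data positions = 1⊕1⊕1⊕0⊕0⊕0⊕1 = 0
p4 (pos 4,5,6,7,12,13,14,15): XOR of data positions = 0⊕1⊕1⊕1⊕1⊕0⊕1 = 1
p8 (pos 8,9,10,11,12,13,14,15): XOR of data positions = 0⊕0⊕0⊕1⊕1⊕0⊕1 = 1
Codeword: 001101110001101

001101110001101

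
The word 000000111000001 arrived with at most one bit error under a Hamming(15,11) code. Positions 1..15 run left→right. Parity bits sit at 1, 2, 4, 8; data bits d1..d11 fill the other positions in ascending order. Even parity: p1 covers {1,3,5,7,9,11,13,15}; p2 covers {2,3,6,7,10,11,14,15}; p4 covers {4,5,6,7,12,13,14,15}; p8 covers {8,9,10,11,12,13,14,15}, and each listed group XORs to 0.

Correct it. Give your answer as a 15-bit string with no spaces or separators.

s1 (pos 1,3,5,7,9,11,13,15): 0⊕0⊕0⊕1⊕1⊕0⊕0⊕1 = 1
s2 (pos 2,3,6,7,10,11,14,15): 0⊕0⊕0⊕1⊕0⊕0⊕0⊕1 = 0
s4 (pos 4,5,6,7,12,13,14,15): 0⊕0⊕0⊕1⊕0⊕0⊕0⊕1 = 0
s8 (pos 8,9,10,11,12,13,14,15): 1⊕1⊕0⊕0⊕0⊕0⊕0⊕1 = 1
Syndrome s8…s1 = 1001 → error at position 9.
Flip position 9: 000000111000001 → 000000110000001

000000110000001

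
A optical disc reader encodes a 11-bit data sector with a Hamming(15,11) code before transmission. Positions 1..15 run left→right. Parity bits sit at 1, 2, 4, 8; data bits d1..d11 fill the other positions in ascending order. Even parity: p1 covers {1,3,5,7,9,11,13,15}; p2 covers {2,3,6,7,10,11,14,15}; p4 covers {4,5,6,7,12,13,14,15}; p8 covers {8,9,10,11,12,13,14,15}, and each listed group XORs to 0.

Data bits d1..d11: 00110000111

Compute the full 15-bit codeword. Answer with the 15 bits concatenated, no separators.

Place data at non-parity positions: p1 p2 0 p4 0 1 1 p8 0 0 0 0 1 1 1
p1 (pos 1,3,5,7,9,11,13,15): XOR of data positions = 0⊕0⊕1⊕0⊕0⊕1⊕1 = 1
p2 (pos 2,3,6,7,10,11,14,15): XOR of data positions = 0⊕1⊕1⊕0⊕0⊕1⊕1 = 0
p4 (pos 4,5,6,7,12,13,14,15): XOR of data positions = 0⊕1⊕1⊕0⊕1⊕1⊕1 = 1
p8 (pos 8,9,10,11,12,13,14,15): XOR of data positions = 0⊕0⊕0⊕0⊕1⊕1⊕1 = 1
Codeword: 100101110000111

100101110000111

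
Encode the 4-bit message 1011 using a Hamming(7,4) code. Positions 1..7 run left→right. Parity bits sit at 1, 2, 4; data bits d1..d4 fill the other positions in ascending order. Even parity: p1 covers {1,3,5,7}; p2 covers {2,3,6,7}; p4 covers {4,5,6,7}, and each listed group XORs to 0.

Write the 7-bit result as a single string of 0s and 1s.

Place data at non-parity positions: p1 p2 1 p4 0 1 1
p1 (pos 1,3,5,7): XOR of data positions = 1⊕0⊕1 = 0
p2 (pos 2,3,6,7): XOR of data positions = 1⊕1⊕1 = 1
p4 (pos 4,5,6,7): XOR of data positions = 0⊕1⊕1 = 0
Codeword: 0110011

0110011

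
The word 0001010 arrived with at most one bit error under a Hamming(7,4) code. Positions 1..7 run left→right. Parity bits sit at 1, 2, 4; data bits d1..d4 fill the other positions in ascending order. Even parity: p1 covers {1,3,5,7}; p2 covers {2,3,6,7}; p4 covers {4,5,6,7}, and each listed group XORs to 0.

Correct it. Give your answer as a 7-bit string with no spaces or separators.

s1 (pos 1,3,5,7): 0⊕0⊕0⊕0 = 0
s2 (pos 2,3,6,7): 0⊕0⊕1⊕0 = 1
s4 (pos 4,5,6,7): 1⊕0⊕1⊕0 = 0
Syndrome s4…s1 = 010 → error at position 2.
Flip position 2: 0001010 → 0101010

0101010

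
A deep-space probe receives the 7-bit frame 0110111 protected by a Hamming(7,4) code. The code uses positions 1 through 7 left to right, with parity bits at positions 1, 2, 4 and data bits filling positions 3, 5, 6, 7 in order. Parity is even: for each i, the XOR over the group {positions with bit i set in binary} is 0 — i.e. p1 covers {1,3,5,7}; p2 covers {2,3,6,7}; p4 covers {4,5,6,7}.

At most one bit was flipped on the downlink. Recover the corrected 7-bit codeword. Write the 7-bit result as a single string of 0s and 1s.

s1 (pos 1,3,5,7): 0⊕1⊕1⊕1 = 1
s2 (pos 2,3,6,7): 1⊕1⊕1⊕1 = 0
s4 (pos 4,5,6,7): 0⊕1⊕1⊕1 = 1
Syndrome s4…s1 = 101 → error at position 5.
Flip position 5: 0110111 → 0110011

0110011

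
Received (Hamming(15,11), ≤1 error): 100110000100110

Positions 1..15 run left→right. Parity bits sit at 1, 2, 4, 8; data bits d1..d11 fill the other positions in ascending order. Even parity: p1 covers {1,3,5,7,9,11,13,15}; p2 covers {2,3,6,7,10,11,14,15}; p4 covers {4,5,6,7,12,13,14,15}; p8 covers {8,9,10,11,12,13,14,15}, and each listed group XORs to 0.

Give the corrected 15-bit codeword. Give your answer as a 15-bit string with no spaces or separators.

100110001100110

s1 (pos 1,3,5,7,9,11,13,15): 1⊕0⊕1⊕0⊕0⊕0⊕1⊕0 = 1
s2 (pos 2,3,6,7,10,11,14,15): 0⊕0⊕0⊕0⊕1⊕0⊕1⊕0 = 0
s4 (pos 4,5,6,7,12,13,14,15): 1⊕1⊕0⊕0⊕0⊕1⊕1⊕0 = 0
s8 (pos 8,9,10,11,12,13,14,15): 0⊕0⊕1⊕0⊕0⊕1⊕1⊕0 = 1
Syndrome s8…s1 = 1001 → error at position 9.
Flip position 9: 100110000100110 → 100110001100110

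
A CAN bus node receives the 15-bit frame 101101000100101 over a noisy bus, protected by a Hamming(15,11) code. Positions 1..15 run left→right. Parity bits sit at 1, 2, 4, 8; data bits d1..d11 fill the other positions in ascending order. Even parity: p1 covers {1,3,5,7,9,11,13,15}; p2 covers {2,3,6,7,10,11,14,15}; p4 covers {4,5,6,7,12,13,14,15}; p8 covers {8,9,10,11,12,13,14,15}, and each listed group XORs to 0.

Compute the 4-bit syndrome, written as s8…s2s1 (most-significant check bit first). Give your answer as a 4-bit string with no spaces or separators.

1000

s1 (pos 1,3,5,7,9,11,13,15): 1⊕1⊕0⊕0⊕0⊕0⊕1⊕1 = 0
s2 (pos 2,3,6,7,10,11,14,15): 0⊕1⊕1⊕0⊕1⊕0⊕0⊕1 = 0
s4 (pos 4,5,6,7,12,13,14,15): 1⊕0⊕1⊕0⊕0⊕1⊕0⊕1 = 0
s8 (pos 8,9,10,11,12,13,14,15): 0⊕0⊕1⊕0⊕0⊕1⊕0⊕1 = 1
Syndrome s8…s1 = 1000 → error at position 8.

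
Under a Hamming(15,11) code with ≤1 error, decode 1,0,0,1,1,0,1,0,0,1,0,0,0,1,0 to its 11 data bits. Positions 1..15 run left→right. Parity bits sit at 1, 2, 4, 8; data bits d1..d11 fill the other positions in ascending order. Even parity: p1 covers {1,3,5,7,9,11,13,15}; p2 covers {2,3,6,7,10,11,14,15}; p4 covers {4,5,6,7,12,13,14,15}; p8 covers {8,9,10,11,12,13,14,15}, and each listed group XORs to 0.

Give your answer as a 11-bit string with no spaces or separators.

11010100010

s1 (pos 1,3,5,7,9,11,13,15): 1⊕0⊕1⊕1⊕0⊕0⊕0⊕0 = 1
s2 (pos 2,3,6,7,10,11,14,15): 0⊕0⊕0⊕1⊕1⊕0⊕1⊕0 = 1
s4 (pos 4,5,6,7,12,13,14,15): 1⊕1⊕0⊕1⊕0⊕0⊕1⊕0 = 0
s8 (pos 8,9,10,11,12,13,14,15): 0⊕0⊕1⊕0⊕0⊕0⊕1⊕0 = 0
Syndrome s8…s1 = 0011 → error at position 3.
Flip position 3: 100110100100010 → 101110100100010
Read data bits from positions 3,5,6,7,9,10,11,12,13,14,15: 11010100010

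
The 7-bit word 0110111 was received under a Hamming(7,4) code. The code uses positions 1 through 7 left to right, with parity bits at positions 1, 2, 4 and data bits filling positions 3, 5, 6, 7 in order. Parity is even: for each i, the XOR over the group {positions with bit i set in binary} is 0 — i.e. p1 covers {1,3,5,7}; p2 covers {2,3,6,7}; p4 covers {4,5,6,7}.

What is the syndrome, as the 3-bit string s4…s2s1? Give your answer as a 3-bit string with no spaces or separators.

101

s1 (pos 1,3,5,7): 0⊕1⊕1⊕1 = 1
s2 (pos 2,3,6,7): 1⊕1⊕1⊕1 = 0
s4 (pos 4,5,6,7): 0⊕1⊕1⊕1 = 1
Syndrome s4…s1 = 101 → error at position 5.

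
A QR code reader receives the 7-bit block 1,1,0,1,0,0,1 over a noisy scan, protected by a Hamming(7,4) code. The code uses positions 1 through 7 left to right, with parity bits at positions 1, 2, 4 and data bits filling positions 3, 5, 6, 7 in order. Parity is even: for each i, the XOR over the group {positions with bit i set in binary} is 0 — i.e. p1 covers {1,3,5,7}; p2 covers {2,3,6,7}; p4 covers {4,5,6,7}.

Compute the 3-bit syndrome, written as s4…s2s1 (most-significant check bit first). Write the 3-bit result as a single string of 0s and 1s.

000

s1 (pos 1,3,5,7): 1⊕0⊕0⊕1 = 0
s2 (pos 2,3,6,7): 1⊕0⊕0⊕1 = 0
s4 (pos 4,5,6,7): 1⊕0⊕0⊕1 = 0
Syndrome s4…s1 = 000 → no error.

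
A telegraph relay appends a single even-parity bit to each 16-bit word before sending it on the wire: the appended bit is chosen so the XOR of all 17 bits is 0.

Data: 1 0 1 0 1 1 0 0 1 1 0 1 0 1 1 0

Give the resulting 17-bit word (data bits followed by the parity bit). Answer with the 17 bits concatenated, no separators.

XOR of the 16 data bits: 1⊕0⊕1⊕0⊕1⊕1⊕0⊕0⊕1⊕1⊕0⊕1⊕0⊕1⊕1⊕0 = 1
Parity bit = 1 (so all 17 bits XOR to 0).

10101100110101101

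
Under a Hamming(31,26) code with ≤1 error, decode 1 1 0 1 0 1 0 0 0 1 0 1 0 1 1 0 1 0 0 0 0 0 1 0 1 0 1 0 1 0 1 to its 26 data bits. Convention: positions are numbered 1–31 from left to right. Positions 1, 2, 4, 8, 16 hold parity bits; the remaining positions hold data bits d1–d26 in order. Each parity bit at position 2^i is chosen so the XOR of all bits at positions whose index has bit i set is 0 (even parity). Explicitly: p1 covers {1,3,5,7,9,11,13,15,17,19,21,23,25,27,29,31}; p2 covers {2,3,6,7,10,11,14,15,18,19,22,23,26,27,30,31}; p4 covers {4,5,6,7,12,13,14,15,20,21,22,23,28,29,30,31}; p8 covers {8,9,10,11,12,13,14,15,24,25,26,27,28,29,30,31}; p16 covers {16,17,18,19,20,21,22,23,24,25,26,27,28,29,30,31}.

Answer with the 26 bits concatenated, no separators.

00100101011100000101010101

s1 (pos 1,3,5,7,9,11,13,15,17,19,21,23,25,27,29,31): 1⊕0⊕0⊕0⊕0⊕0⊕0⊕1⊕1⊕0⊕0⊕1⊕1⊕1⊕1⊕1 = 0
s2 (pos 2,3,6,7,10,11,14,15,18,19,22,23,26,27,30,31): 1⊕0⊕1⊕0⊕1⊕0⊕1⊕1⊕0⊕0⊕0⊕1⊕0⊕1⊕0⊕1 = 0
s4 (pos 4,5,6,7,12,13,14,15,20,21,22,23,28,29,30,31): 1⊕0⊕1⊕0⊕1⊕0⊕1⊕1⊕0⊕0⊕0⊕1⊕0⊕1⊕0⊕1 = 0
s8 (pos 8,9,10,11,12,13,14,15,24,25,26,27,28,29,30,31): 0⊕0⊕1⊕0⊕1⊕0⊕1⊕1⊕0⊕1⊕0⊕1⊕0⊕1⊕0⊕1 = 0
s16 (pos 16,17,18,19,20,21,22,23,24,25,26,27,28,29,30,31): 0⊕1⊕0⊕0⊕0⊕0⊕0⊕1⊕0⊕1⊕0⊕1⊕0⊕1⊕0⊕1 = 0
Syndrome s16…s1 = 00000 → no error.
Read data bits from positions 3,5,6,7,9,10,11,12,13,14,15,17,18,19,20,21,22,23,24,25,26,27,28,29,30,31: 00100101011100000101010101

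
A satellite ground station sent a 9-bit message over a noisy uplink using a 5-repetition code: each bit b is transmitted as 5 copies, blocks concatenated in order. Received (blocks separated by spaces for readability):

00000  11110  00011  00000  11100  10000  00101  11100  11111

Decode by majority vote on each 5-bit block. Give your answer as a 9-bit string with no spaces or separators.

010010011

Block 1 (00000): 0 ones → 0
Block 2 (11110): 4 ones → 1
Block 3 (00011): 2 ones → 0
Block 4 (00000): 0 ones → 0
Block 5 (11100): 3 ones → 1
Block 6 (10000): 1 one → 0
Block 7 (00101): 2 ones → 0
Block 8 (11100): 3 ones → 1
Block 9 (11111): 5 ones → 1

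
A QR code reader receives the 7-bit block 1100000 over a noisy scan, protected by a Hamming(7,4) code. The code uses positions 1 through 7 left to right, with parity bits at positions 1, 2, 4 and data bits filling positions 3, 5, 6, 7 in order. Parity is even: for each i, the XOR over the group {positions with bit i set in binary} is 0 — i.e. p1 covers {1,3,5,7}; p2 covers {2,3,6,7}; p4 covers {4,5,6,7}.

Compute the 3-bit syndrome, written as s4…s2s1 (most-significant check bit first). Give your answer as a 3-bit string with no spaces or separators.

s1 (pos 1,3,5,7): 1⊕0⊕0⊕0 = 1
s2 (pos 2,3,6,7): 1⊕0⊕0⊕0 = 1
s4 (pos 4,5,6,7): 0⊕0⊕0⊕0 = 0
Syndrome s4…s1 = 011 → error at position 3.

011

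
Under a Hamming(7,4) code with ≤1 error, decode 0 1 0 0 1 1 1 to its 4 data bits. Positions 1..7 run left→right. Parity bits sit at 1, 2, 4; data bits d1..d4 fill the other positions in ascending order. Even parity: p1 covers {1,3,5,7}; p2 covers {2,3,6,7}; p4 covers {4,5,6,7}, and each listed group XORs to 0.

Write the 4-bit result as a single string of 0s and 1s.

s1 (pos 1,3,5,7): 0⊕0⊕1⊕1 = 0
s2 (pos 2,3,6,7): 1⊕0⊕1⊕1 = 1
s4 (pos 4,5,6,7): 0⊕1⊕1⊕1 = 1
Syndrome s4…s1 = 110 → error at position 6.
Flip position 6: 0100111 → 0100101
Read data bits from positions 3,5,6,7: 0101

0101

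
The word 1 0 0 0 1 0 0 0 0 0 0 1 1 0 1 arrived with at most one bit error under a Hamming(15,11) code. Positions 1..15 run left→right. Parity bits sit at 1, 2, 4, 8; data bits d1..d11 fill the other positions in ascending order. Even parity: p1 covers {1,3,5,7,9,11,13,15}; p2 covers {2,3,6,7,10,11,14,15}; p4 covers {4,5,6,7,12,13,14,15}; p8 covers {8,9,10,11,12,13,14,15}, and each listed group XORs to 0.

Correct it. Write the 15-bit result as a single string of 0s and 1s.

100010000101101

s1 (pos 1,3,5,7,9,11,13,15): 1⊕0⊕1⊕0⊕0⊕0⊕1⊕1 = 0
s2 (pos 2,3,6,7,10,11,14,15): 0⊕0⊕0⊕0⊕0⊕0⊕0⊕1 = 1
s4 (pos 4,5,6,7,12,13,14,15): 0⊕1⊕0⊕0⊕1⊕1⊕0⊕1 = 0
s8 (pos 8,9,10,11,12,13,14,15): 0⊕0⊕0⊕0⊕1⊕1⊕0⊕1 = 1
Syndrome s8…s1 = 1010 → error at position 10.
Flip position 10: 100010000001101 → 100010000101101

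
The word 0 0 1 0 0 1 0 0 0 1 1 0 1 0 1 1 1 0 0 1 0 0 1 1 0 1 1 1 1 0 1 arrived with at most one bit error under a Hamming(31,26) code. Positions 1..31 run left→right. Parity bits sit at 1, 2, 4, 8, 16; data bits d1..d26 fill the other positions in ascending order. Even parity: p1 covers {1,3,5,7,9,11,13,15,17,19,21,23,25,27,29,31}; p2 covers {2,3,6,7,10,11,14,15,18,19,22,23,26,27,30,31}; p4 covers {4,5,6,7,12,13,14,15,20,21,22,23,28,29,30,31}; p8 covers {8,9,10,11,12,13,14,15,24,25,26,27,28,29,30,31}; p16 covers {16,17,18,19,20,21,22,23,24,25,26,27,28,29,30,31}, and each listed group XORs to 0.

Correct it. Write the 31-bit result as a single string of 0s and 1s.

s1 (pos 1,3,5,7,9,11,13,15,17,19,21,23,25,27,29,31): 0⊕1⊕0⊕0⊕0⊕1⊕1⊕1⊕1⊕0⊕0⊕1⊕0⊕1⊕1⊕1 = 1
s2 (pos 2,3,6,7,10,11,14,15,18,19,22,23,26,27,30,31): 0⊕1⊕1⊕0⊕1⊕1⊕0⊕1⊕0⊕0⊕0⊕1⊕1⊕1⊕0⊕1 = 1
s4 (pos 4,5,6,7,12,13,14,15,20,21,22,23,28,29,30,31): 0⊕0⊕1⊕0⊕0⊕1⊕0⊕1⊕1⊕0⊕0⊕1⊕1⊕1⊕0⊕1 = 0
s8 (pos 8,9,10,11,12,13,14,15,24,25,26,27,28,29,30,31): 0⊕0⊕1⊕1⊕0⊕1⊕0⊕1⊕1⊕0⊕1⊕1⊕1⊕1⊕0⊕1 = 0
s16 (pos 16,17,18,19,20,21,22,23,24,25,26,27,28,29,30,31): 1⊕1⊕0⊕0⊕1⊕0⊕0⊕1⊕1⊕0⊕1⊕1⊕1⊕1⊕0⊕1 = 0
Syndrome s16…s1 = 00011 → error at position 3.
Flip position 3: 0010010001101011100100110111101 → 0000010001101011100100110111101

0000010001101011100100110111101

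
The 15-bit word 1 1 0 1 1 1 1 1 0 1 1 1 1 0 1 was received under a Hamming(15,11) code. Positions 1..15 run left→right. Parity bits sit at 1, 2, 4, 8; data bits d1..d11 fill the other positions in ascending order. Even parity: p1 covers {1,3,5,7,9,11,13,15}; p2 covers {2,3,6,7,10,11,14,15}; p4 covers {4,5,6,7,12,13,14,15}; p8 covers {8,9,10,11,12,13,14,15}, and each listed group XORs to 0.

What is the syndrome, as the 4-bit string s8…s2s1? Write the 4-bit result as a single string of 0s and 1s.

s1 (pos 1,3,5,7,9,11,13,15): 1⊕0⊕1⊕1⊕0⊕1⊕1⊕1 = 0
s2 (pos 2,3,6,7,10,11,14,15): 1⊕0⊕1⊕1⊕1⊕1⊕0⊕1 = 0
s4 (pos 4,5,6,7,12,13,14,15): 1⊕1⊕1⊕1⊕1⊕1⊕0⊕1 = 1
s8 (pos 8,9,10,11,12,13,14,15): 1⊕0⊕1⊕1⊕1⊕1⊕0⊕1 = 0
Syndrome s8…s1 = 0100 → error at position 4.

0100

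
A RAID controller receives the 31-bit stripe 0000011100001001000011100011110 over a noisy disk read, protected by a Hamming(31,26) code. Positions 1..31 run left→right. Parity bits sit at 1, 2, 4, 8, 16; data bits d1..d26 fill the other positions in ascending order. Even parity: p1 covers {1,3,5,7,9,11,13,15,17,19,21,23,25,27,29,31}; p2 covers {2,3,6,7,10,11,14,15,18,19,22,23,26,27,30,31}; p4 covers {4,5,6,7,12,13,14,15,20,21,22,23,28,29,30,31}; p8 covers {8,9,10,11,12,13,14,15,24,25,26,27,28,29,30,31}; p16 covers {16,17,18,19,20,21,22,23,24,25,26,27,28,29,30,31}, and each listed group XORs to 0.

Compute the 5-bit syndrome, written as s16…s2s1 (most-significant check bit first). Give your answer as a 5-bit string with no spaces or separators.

00100

s1 (pos 1,3,5,7,9,11,13,15,17,19,21,23,25,27,29,31): 0⊕0⊕0⊕1⊕0⊕0⊕1⊕0⊕0⊕0⊕1⊕1⊕0⊕1⊕1⊕0 = 0
s2 (pos 2,3,6,7,10,11,14,15,18,19,22,23,26,27,30,31): 0⊕0⊕1⊕1⊕0⊕0⊕0⊕0⊕0⊕0⊕1⊕1⊕0⊕1⊕1⊕0 = 0
s4 (pos 4,5,6,7,12,13,14,15,20,21,22,23,28,29,30,31): 0⊕0⊕1⊕1⊕0⊕1⊕0⊕0⊕0⊕1⊕1⊕1⊕1⊕1⊕1⊕0 = 1
s8 (pos 8,9,10,11,12,13,14,15,24,25,26,27,28,29,30,31): 1⊕0⊕0⊕0⊕0⊕1⊕0⊕0⊕0⊕0⊕0⊕1⊕1⊕1⊕1⊕0 = 0
s16 (pos 16,17,18,19,20,21,22,23,24,25,26,27,28,29,30,31): 1⊕0⊕0⊕0⊕0⊕1⊕1⊕1⊕0⊕0⊕0⊕1⊕1⊕1⊕1⊕0 = 0
Syndrome s16…s1 = 00100 → error at position 4.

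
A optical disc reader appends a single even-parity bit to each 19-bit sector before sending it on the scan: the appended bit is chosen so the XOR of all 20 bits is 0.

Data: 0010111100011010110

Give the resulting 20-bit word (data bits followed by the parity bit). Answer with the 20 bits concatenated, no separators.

00101111000110101100

XOR of the 19 data bits: 0⊕0⊕1⊕0⊕1⊕1⊕1⊕1⊕0⊕0⊕0⊕1⊕1⊕0⊕1⊕0⊕1⊕1⊕0 = 0
Parity bit = 0 (so all 20 bits XOR to 0).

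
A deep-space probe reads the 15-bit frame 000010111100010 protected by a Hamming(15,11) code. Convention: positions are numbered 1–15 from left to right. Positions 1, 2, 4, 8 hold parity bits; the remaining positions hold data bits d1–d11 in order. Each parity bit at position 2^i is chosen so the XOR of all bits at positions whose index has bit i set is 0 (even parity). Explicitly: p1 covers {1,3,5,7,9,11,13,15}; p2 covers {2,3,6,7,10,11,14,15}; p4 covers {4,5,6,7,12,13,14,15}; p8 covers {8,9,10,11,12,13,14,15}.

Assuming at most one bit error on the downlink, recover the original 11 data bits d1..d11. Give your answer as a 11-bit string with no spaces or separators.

s1 (pos 1,3,5,7,9,11,13,15): 0⊕0⊕1⊕1⊕1⊕0⊕0⊕0 = 1
s2 (pos 2,3,6,7,10,11,14,15): 0⊕0⊕0⊕1⊕1⊕0⊕1⊕0 = 1
s4 (pos 4,5,6,7,12,13,14,15): 0⊕1⊕0⊕1⊕0⊕0⊕1⊕0 = 1
s8 (pos 8,9,10,11,12,13,14,15): 1⊕1⊕1⊕0⊕0⊕0⊕1⊕0 = 0
Syndrome s8…s1 = 0111 → error at position 7.
Flip position 7: 000010111100010 → 000010011100010
Read data bits from positions 3,5,6,7,9,10,11,12,13,14,15: 01001100010

01001100010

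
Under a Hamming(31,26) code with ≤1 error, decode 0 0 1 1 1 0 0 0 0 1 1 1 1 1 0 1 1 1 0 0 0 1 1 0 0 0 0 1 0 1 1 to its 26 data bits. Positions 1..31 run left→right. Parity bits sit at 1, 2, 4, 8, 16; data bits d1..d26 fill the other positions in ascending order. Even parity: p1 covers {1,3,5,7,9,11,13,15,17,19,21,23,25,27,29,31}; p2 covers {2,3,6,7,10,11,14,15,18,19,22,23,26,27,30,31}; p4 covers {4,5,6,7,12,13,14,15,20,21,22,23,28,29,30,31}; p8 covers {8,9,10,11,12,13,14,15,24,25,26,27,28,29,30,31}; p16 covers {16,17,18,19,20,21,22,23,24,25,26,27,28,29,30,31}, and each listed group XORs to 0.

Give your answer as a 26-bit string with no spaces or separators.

s1 (pos 1,3,5,7,9,11,13,15,17,19,21,23,25,27,29,31): 0⊕1⊕1⊕0⊕0⊕1⊕1⊕0⊕1⊕0⊕0⊕1⊕0⊕0⊕0⊕1 = 1
s2 (pos 2,3,6,7,10,11,14,15,18,19,22,23,26,27,30,31): 0⊕1⊕0⊕0⊕1⊕1⊕1⊕0⊕1⊕0⊕1⊕1⊕0⊕0⊕1⊕1 = 1
s4 (pos 4,5,6,7,12,13,14,15,20,21,22,23,28,29,30,31): 1⊕1⊕0⊕0⊕1⊕1⊕1⊕0⊕0⊕0⊕1⊕1⊕1⊕0⊕1⊕1 = 0
s8 (pos 8,9,10,11,12,13,14,15,24,25,26,27,28,29,30,31): 0⊕0⊕1⊕1⊕1⊕1⊕1⊕0⊕0⊕0⊕0⊕0⊕1⊕0⊕1⊕1 = 0
s16 (pos 16,17,18,19,20,21,22,23,24,25,26,27,28,29,30,31): 1⊕1⊕1⊕0⊕0⊕0⊕1⊕1⊕0⊕0⊕0⊕0⊕1⊕0⊕1⊕1 = 0
Syndrome s16…s1 = 00011 → error at position 3.
Flip position 3: 0011100001111101110001100001011 → 0001100001111101110001100001011
Read data bits from positions 3,5,6,7,9,10,11,12,13,14,15,17,18,19,20,21,22,23,24,25,26,27,28,29,30,31: 01000111110110001100001011

01000111110110001100001011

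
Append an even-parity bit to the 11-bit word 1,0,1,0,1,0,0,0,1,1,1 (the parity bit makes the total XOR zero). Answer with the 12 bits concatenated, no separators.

101010001110

XOR of the 11 data bits: 1⊕0⊕1⊕0⊕1⊕0⊕0⊕0⊕1⊕1⊕1 = 0
Parity bit = 0 (so all 12 bits XOR to 0).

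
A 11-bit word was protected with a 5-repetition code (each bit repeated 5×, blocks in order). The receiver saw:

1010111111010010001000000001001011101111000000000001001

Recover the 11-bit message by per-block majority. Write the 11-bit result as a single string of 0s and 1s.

Block 1 (10101): 3 ones → 1
Block 2 (11111): 5 ones → 1
Block 3 (01001): 2 ones → 0
Block 4 (00010): 1 one → 0
Block 5 (00000): 0 ones → 0
Block 6 (00100): 1 one → 0
Block 7 (10111): 4 ones → 1
Block 8 (01111): 4 ones → 1
Block 9 (00000): 0 ones → 0
Block 10 (00000): 0 ones → 0
Block 11 (01001): 2 ones → 0

11000011000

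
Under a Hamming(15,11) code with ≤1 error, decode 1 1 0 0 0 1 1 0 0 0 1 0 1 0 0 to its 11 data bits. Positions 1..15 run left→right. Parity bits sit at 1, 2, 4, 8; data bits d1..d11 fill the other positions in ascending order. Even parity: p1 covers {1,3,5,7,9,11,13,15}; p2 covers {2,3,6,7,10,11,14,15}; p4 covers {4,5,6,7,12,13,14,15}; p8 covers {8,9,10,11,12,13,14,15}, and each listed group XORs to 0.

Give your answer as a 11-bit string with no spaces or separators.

00110010100

s1 (pos 1,3,5,7,9,11,13,15): 1⊕0⊕0⊕1⊕0⊕1⊕1⊕0 = 0
s2 (pos 2,3,6,7,10,11,14,15): 1⊕0⊕1⊕1⊕0⊕1⊕0⊕0 = 0
s4 (pos 4,5,6,7,12,13,14,15): 0⊕0⊕1⊕1⊕0⊕1⊕0⊕0 = 1
s8 (pos 8,9,10,11,12,13,14,15): 0⊕0⊕0⊕1⊕0⊕1⊕0⊕0 = 0
Syndrome s8…s1 = 0100 → error at position 4.
Flip position 4: 110001100010100 → 110101100010100
Read data bits from positions 3,5,6,7,9,10,11,12,13,14,15: 00110010100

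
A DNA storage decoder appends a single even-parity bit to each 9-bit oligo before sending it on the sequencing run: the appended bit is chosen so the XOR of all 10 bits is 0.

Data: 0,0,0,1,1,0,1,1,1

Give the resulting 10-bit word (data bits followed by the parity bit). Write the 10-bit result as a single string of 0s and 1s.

XOR of the 9 data bits: 0⊕0⊕0⊕1⊕1⊕0⊕1⊕1⊕1 = 1
Parity bit = 1 (so all 10 bits XOR to 0).

0001101111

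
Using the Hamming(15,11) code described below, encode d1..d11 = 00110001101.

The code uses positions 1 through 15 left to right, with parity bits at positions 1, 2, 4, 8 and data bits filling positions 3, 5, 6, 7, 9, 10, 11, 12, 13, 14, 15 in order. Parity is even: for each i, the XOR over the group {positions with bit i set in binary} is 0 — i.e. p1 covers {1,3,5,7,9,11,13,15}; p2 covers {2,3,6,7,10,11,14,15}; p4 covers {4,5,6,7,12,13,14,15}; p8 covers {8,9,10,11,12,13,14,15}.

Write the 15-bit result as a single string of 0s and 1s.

110101110001101

Place data at non-parity positions: p1 p2 0 p4 0 1 1 p8 0 0 0 1 1 0 1
p1 (pos 1,3,5,7,9,11,13,15): XOR of data positions = 0⊕0⊕1⊕0⊕0⊕1⊕1 = 1
p2 (pos 2,3,6,7,10,11,14,15): XOR of data positions = 0⊕1⊕1⊕0⊕0⊕0⊕1 = 1
p4 (pos 4,5,6,7,12,13,14,15): XOR of data positions = 0⊕1⊕1⊕1⊕1⊕0⊕1 = 1
p8 (pos 8,9,10,11,12,13,14,15): XOR of data positions = 0⊕0⊕0⊕1⊕1⊕0⊕1 = 1
Codeword: 110101110001101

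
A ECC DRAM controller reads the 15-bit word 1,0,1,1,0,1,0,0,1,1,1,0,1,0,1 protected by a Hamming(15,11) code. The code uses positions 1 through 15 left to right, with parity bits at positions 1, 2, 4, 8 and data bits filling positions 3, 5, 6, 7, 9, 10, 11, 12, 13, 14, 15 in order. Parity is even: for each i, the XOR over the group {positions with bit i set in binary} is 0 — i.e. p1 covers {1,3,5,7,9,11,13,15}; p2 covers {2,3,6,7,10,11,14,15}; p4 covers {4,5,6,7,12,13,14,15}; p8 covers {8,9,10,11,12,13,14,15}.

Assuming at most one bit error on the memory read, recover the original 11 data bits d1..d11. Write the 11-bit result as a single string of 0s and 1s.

s1 (pos 1,3,5,7,9,11,13,15): 1⊕1⊕0⊕0⊕1⊕1⊕1⊕1 = 0
s2 (pos 2,3,6,7,10,11,14,15): 0⊕1⊕1⊕0⊕1⊕1⊕0⊕1 = 1
s4 (pos 4,5,6,7,12,13,14,15): 1⊕0⊕1⊕0⊕0⊕1⊕0⊕1 = 0
s8 (pos 8,9,10,11,12,13,14,15): 0⊕1⊕1⊕1⊕0⊕1⊕0⊕1 = 1
Syndrome s8…s1 = 1010 → error at position 10.
Flip position 10: 101101001110101 → 101101001010101
Read data bits from positions 3,5,6,7,9,10,11,12,13,14,15: 10101010101

10101010101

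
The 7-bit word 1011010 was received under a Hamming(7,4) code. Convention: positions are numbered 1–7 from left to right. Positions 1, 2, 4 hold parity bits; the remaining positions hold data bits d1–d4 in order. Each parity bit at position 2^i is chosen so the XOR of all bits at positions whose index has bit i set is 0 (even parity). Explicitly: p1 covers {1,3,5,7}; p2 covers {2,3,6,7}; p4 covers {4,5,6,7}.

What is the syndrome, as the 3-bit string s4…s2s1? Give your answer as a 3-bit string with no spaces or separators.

s1 (pos 1,3,5,7): 1⊕1⊕0⊕0 = 0
s2 (pos 2,3,6,7): 0⊕1⊕1⊕0 = 0
s4 (pos 4,5,6,7): 1⊕0⊕1⊕0 = 0
Syndrome s4…s1 = 000 → no error.

000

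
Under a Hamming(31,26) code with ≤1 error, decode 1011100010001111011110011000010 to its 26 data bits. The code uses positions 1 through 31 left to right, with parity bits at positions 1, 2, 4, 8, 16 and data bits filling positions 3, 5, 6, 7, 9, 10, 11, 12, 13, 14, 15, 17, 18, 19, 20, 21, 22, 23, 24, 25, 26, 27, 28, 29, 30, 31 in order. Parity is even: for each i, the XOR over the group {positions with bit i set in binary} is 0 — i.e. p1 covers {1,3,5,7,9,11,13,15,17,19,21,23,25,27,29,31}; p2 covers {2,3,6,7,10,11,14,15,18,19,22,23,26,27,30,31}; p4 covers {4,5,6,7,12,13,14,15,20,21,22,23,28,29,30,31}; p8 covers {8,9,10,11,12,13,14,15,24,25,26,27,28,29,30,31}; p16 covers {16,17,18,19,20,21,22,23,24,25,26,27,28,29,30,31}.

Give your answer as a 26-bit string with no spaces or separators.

11000000111011110011000010

s1 (pos 1,3,5,7,9,11,13,15,17,19,21,23,25,27,29,31): 1⊕1⊕1⊕0⊕1⊕0⊕1⊕1⊕0⊕1⊕1⊕0⊕1⊕0⊕0⊕0 = 1
s2 (pos 2,3,6,7,10,11,14,15,18,19,22,23,26,27,30,31): 0⊕1⊕0⊕0⊕0⊕0⊕1⊕1⊕1⊕1⊕0⊕0⊕0⊕0⊕1⊕0 = 0
s4 (pos 4,5,6,7,12,13,14,15,20,21,22,23,28,29,30,31): 1⊕1⊕0⊕0⊕0⊕1⊕1⊕1⊕1⊕1⊕0⊕0⊕0⊕0⊕1⊕0 = 0
s8 (pos 8,9,10,11,12,13,14,15,24,25,26,27,28,29,30,31): 0⊕1⊕0⊕0⊕0⊕1⊕1⊕1⊕1⊕1⊕0⊕0⊕0⊕0⊕1⊕0 = 1
s16 (pos 16,17,18,19,20,21,22,23,24,25,26,27,28,29,30,31): 1⊕0⊕1⊕1⊕1⊕1⊕0⊕0⊕1⊕1⊕0⊕0⊕0⊕0⊕1⊕0 = 0
Syndrome s16…s1 = 01001 → error at position 9.
Flip position 9: 1011100010001111011110011000010 → 1011100000001111011110011000010
Read data bits from positions 3,5,6,7,9,10,11,12,13,14,15,17,18,19,20,21,22,23,24,25,26,27,28,29,30,31: 11000000111011110011000010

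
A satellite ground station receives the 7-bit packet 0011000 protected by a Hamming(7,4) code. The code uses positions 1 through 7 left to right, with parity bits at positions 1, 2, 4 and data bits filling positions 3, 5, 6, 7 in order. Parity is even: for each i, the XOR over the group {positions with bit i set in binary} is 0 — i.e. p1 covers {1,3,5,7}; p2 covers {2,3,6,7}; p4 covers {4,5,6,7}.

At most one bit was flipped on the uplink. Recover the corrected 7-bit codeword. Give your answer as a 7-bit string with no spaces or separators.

0011001

s1 (pos 1,3,5,7): 0⊕1⊕0⊕0 = 1
s2 (pos 2,3,6,7): 0⊕1⊕0⊕0 = 1
s4 (pos 4,5,6,7): 1⊕0⊕0⊕0 = 1
Syndrome s4…s1 = 111 → error at position 7.
Flip position 7: 0011000 → 0011001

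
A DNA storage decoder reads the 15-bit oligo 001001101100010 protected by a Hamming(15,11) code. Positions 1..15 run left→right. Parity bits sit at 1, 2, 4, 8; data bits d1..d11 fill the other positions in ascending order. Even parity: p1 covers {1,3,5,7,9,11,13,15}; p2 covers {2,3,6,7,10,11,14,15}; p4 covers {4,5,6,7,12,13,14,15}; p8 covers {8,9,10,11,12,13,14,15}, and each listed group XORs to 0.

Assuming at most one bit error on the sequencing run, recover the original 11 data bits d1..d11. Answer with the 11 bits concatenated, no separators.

s1 (pos 1,3,5,7,9,11,13,15): 0⊕1⊕0⊕1⊕1⊕0⊕0⊕0 = 1
s2 (pos 2,3,6,7,10,11,14,15): 0⊕1⊕1⊕1⊕1⊕0⊕1⊕0 = 1
s4 (pos 4,5,6,7,12,13,14,15): 0⊕0⊕1⊕1⊕0⊕0⊕1⊕0 = 1
s8 (pos 8,9,10,11,12,13,14,15): 0⊕1⊕1⊕0⊕0⊕0⊕1⊕0 = 1
Syndrome s8…s1 = 1111 → error at position 15.
Flip position 15: 001001101100010 → 001001101100011
Read data bits from positions 3,5,6,7,9,10,11,12,13,14,15: 10111100011

10111100011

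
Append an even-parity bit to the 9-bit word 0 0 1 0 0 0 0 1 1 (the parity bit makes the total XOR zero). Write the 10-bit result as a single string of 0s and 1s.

XOR of the 9 data bits: 0⊕0⊕1⊕0⊕0⊕0⊕0⊕1⊕1 = 1
Parity bit = 1 (so all 10 bits XOR to 0).

0010000111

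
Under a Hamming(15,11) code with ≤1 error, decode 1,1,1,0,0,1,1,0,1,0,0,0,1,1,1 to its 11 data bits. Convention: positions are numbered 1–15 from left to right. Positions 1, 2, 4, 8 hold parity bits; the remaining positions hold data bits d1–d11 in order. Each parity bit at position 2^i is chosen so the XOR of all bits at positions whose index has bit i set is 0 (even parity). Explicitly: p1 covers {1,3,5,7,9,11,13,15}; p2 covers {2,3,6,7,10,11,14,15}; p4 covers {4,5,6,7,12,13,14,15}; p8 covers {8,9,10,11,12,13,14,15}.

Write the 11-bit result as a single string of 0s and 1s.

s1 (pos 1,3,5,7,9,11,13,15): 1⊕1⊕0⊕1⊕1⊕0⊕1⊕1 = 0
s2 (pos 2,3,6,7,10,11,14,15): 1⊕1⊕1⊕1⊕0⊕0⊕1⊕1 = 0
s4 (pos 4,5,6,7,12,13,14,15): 0⊕0⊕1⊕1⊕0⊕1⊕1⊕1 = 1
s8 (pos 8,9,10,11,12,13,14,15): 0⊕1⊕0⊕0⊕0⊕1⊕1⊕1 = 0
Syndrome s8…s1 = 0100 → error at position 4.
Flip position 4: 111001101000111 → 111101101000111
Read data bits from positions 3,5,6,7,9,10,11,12,13,14,15: 10111000111

10111000111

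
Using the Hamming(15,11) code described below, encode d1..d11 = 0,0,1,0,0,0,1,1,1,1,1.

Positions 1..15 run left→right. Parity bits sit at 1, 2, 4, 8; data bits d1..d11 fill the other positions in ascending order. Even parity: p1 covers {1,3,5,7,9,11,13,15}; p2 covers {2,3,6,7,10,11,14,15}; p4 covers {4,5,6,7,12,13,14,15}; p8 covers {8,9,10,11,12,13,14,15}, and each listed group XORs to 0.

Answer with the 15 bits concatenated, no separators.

100101010011111

Place data at non-parity positions: p1 p2 0 p4 0 1 0 p8 0 0 1 1 1 1 1
p1 (pos 1,3,5,7,9,11,13,15): XOR of data positions = 0⊕0⊕0⊕0⊕1⊕1⊕1 = 1
p2 (pos 2,3,6,7,10,11,14,15): XOR of data positions = 0⊕1⊕0⊕0⊕1⊕1⊕1 = 0
p4 (pos 4,5,6,7,12,13,14,15): XOR of data positions = 0⊕1⊕0⊕1⊕1⊕1⊕1 = 1
p8 (pos 8,9,10,11,12,13,14,15): XOR of data positions = 0⊕0⊕1⊕1⊕1⊕1⊕1 = 1
Codeword: 100101010011111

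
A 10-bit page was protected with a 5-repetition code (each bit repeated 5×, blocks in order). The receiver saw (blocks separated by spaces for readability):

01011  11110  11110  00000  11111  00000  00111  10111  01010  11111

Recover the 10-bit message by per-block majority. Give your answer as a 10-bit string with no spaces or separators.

1110101101

Block 1 (01011): 3 ones → 1
Block 2 (11110): 4 ones → 1
Block 3 (11110): 4 ones → 1
Block 4 (00000): 0 ones → 0
Block 5 (11111): 5 ones → 1
Block 6 (00000): 0 ones → 0
Block 7 (00111): 3 ones → 1
Block 8 (10111): 4 ones → 1
Block 9 (01010): 2 ones → 0
Block 10 (11111): 5 ones → 1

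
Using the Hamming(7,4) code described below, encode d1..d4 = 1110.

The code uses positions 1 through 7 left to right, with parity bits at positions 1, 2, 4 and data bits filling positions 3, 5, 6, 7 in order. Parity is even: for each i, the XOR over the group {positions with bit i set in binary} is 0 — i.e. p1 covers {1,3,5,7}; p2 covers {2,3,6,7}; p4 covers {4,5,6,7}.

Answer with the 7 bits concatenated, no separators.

0010110

Place data at non-parity positions: p1 p2 1 p4 1 1 0
p1 (pos 1,3,5,7): XOR of data positions = 1⊕1⊕0 = 0
p2 (pos 2,3,6,7): XOR of data positions = 1⊕1⊕0 = 0
p4 (pos 4,5,6,7): XOR of data positions = 1⊕1⊕0 = 0
Codeword: 0010110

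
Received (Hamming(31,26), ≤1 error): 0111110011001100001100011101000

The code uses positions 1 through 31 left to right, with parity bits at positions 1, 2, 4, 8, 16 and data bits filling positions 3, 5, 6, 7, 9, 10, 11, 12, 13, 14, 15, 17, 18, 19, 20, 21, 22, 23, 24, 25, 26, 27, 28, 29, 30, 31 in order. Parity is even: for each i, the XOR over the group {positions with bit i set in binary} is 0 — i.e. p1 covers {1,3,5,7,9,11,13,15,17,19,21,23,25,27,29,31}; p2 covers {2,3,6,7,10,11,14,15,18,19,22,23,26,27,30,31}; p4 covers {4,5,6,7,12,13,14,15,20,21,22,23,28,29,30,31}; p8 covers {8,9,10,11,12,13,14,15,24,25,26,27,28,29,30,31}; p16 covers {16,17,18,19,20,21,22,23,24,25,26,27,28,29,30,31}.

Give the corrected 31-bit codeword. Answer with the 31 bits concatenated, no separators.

s1 (pos 1,3,5,7,9,11,13,15,17,19,21,23,25,27,29,31): 0⊕1⊕1⊕0⊕1⊕0⊕1⊕0⊕0⊕1⊕0⊕0⊕1⊕0⊕0⊕0 = 0
s2 (pos 2,3,6,7,10,11,14,15,18,19,22,23,26,27,30,31): 1⊕1⊕1⊕0⊕1⊕0⊕1⊕0⊕0⊕1⊕0⊕0⊕1⊕0⊕0⊕0 = 1
s4 (pos 4,5,6,7,12,13,14,15,20,21,22,23,28,29,30,31): 1⊕1⊕1⊕0⊕0⊕1⊕1⊕0⊕1⊕0⊕0⊕0⊕1⊕0⊕0⊕0 = 1
s8 (pos 8,9,10,11,12,13,14,15,24,25,26,27,28,29,30,31): 0⊕1⊕1⊕0⊕0⊕1⊕1⊕0⊕1⊕1⊕1⊕0⊕1⊕0⊕0⊕0 = 0
s16 (pos 16,17,18,19,20,21,22,23,24,25,26,27,28,29,30,31): 0⊕0⊕0⊕1⊕1⊕0⊕0⊕0⊕1⊕1⊕1⊕0⊕1⊕0⊕0⊕0 = 0
Syndrome s16…s1 = 00110 → error at position 6.
Flip position 6: 0111110011001100001100011101000 → 0111100011001100001100011101000

0111100011001100001100011101000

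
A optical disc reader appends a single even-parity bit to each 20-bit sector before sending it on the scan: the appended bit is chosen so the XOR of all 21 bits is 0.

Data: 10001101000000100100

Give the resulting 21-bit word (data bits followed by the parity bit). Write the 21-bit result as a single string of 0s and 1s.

100011010000001001000

XOR of the 20 data bits: 1⊕0⊕0⊕0⊕1⊕1⊕0⊕1⊕0⊕0⊕0⊕0⊕0⊕0⊕1⊕0⊕0⊕1⊕0⊕0 = 0
Parity bit = 0 (so all 21 bits XOR to 0).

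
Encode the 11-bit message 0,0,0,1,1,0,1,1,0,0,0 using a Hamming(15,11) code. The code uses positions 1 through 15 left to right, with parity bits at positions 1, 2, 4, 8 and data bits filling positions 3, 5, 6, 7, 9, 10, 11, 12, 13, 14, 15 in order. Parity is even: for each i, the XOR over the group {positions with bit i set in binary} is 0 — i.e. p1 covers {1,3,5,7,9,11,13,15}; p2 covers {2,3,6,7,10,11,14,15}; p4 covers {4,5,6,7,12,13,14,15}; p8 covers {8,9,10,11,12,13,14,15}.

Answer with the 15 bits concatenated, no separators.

100000111011000

Place data at non-parity positions: p1 p2 0 p4 0 0 1 p8 1 0 1 1 0 0 0
p1 (pos 1,3,5,7,9,11,13,15): XOR of data positions = 0⊕0⊕1⊕1⊕1⊕0⊕0 = 1
p2 (pos 2,3,6,7,10,11,14,15): XOR of data positions = 0⊕0⊕1⊕0⊕1⊕0⊕0 = 0
p4 (pos 4,5,6,7,12,13,14,15): XOR of data positions = 0⊕0⊕1⊕1⊕0⊕0⊕0 = 0
p8 (pos 8,9,10,11,12,13,14,15): XOR of data positions = 1⊕0⊕1⊕1⊕0⊕0⊕0 = 1
Codeword: 100000111011000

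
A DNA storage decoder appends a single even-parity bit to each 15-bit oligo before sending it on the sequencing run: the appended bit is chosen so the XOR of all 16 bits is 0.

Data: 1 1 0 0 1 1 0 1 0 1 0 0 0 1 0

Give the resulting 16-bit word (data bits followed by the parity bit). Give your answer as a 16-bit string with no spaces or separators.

1100110101000101

XOR of the 15 data bits: 1⊕1⊕0⊕0⊕1⊕1⊕0⊕1⊕0⊕1⊕0⊕0⊕0⊕1⊕0 = 1
Parity bit = 1 (so all 16 bits XOR to 0).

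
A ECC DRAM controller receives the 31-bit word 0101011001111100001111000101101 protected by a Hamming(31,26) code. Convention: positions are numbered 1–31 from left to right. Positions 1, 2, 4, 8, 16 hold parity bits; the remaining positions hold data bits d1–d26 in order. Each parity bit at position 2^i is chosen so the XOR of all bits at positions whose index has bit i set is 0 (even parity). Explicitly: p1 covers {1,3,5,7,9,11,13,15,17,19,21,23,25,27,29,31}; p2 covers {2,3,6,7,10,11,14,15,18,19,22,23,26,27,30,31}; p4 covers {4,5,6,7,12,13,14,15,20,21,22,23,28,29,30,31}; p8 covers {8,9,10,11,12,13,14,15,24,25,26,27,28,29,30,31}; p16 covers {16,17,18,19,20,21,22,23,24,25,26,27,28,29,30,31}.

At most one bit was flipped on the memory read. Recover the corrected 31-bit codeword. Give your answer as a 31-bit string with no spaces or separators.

s1 (pos 1,3,5,7,9,11,13,15,17,19,21,23,25,27,29,31): 0⊕0⊕0⊕1⊕0⊕1⊕1⊕0⊕0⊕1⊕1⊕0⊕0⊕0⊕1⊕1 = 1
s2 (pos 2,3,6,7,10,11,14,15,18,19,22,23,26,27,30,31): 1⊕0⊕1⊕1⊕1⊕1⊕1⊕0⊕0⊕1⊕1⊕0⊕1⊕0⊕0⊕1 = 0
s4 (pos 4,5,6,7,12,13,14,15,20,21,22,23,28,29,30,31): 1⊕0⊕1⊕1⊕1⊕1⊕1⊕0⊕1⊕1⊕1⊕0⊕1⊕1⊕0⊕1 = 0
s8 (pos 8,9,10,11,12,13,14,15,24,25,26,27,28,29,30,31): 0⊕0⊕1⊕1⊕1⊕1⊕1⊕0⊕0⊕0⊕1⊕0⊕1⊕1⊕0⊕1 = 1
s16 (pos 16,17,18,19,20,21,22,23,24,25,26,27,28,29,30,31): 0⊕0⊕0⊕1⊕1⊕1⊕1⊕0⊕0⊕0⊕1⊕0⊕1⊕1⊕0⊕1 = 0
Syndrome s16…s1 = 01001 → error at position 9.
Flip position 9: 0101011001111100001111000101101 → 0101011011111100001111000101101

0101011011111100001111000101101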